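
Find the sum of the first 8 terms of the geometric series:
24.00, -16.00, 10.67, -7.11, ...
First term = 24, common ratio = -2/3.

Sₙ = a(1 - rⁿ) / (1 - r)
S_8 = 24(1 - (-2/3)^8) / (1 - (-2/3))
S_8 = 24(1 - (256/6561)) / (5/3)
S_8 = 10088/729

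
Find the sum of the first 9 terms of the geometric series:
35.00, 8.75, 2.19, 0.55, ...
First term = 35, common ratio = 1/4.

Sₙ = a(1 - rⁿ) / (1 - r)
S_9 = 35(1 - (1/4)^9) / (1 - (1/4))
S_9 = 35(1 - (1/262144)) / (3/4)
S_9 = 3058335/65536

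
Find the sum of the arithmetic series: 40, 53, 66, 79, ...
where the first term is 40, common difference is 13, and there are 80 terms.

Sₙ = n/2 × (first + last)
Last term = a + (n-1)d = 40 + (80-1)×13 = 1067
S_80 = 80/2 × (40 + 1067)
S_80 = 80/2 × 1107 = 44280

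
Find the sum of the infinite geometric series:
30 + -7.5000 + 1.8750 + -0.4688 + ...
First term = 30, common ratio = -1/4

For |r| < 1, S = a / (1 - r)
S = 30 / (1 - (-1/4))
S = 30 / (5/4)
S = 24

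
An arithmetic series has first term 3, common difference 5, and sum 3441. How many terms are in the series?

Using S = n/2 × [2a + (n-1)d]
3441 = n/2 × [2(3) + (n-1)(5)]
3441 = n/2 × [6 + 5n - 5]
6882 = n × [1 + 5n]
5n² + (1)n - 6882 = 0
Discriminant: Δ = (1)² - 4(5)(-6882) = 1 + 137640 = 137641
√Δ = 371
n = [-(1) + √Δ] / (2·5) = (-1 + 371) / 10 = 370 / 10 = 37
(The negative root is discarded since n must be a positive integer.)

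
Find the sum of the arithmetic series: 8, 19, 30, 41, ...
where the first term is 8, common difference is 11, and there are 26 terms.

Sₙ = n/2 × (first + last)
Last term = a + (n-1)d = 8 + (26-1)×11 = 283
S_26 = 26/2 × (8 + 283)
S_26 = 26/2 × 291 = 3783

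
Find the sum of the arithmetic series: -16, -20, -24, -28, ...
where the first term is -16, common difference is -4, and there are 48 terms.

Sₙ = n/2 × (first + last)
Last term = a + (n-1)d = -16 + (48-1)×(-4) = -204
S_48 = 48/2 × (-16 + (-204))
S_48 = 48/2 × (-220) = -5280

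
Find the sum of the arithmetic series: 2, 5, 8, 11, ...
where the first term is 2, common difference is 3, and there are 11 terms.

Sₙ = n/2 × (first + last)
Last term = a + (n-1)d = 2 + (11-1)×3 = 32
S_11 = 11/2 × (2 + 32)
S_11 = 11/2 × 34 = 187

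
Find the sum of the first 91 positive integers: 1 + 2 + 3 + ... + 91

Formula: ∑k = n(n+1)/2
= 91×92/2
= 8372/2
= 4186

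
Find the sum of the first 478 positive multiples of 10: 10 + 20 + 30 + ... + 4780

Factor out 10: = 10(1 + 2 + ... + 478) = 10 × n(n+1)/2
= 10 × 478×479/2
= 10 × 114481
= 1144810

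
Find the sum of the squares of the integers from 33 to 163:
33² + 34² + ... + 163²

Use ∑_{k=1}^{n} k² = n(n+1)(2n+1)/6, then subtract the first 32 terms.
∑_{k=1}^{163} k² = 163×164×327/6 = 1456894
∑_{k=1}^{32} k² = 32×33×65/6 = 11440
∑_{k=33}^{163} k² = 1456894 - 11440 = 1445454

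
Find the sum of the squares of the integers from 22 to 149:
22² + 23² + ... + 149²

Use ∑_{k=1}^{n} k² = n(n+1)(2n+1)/6, then subtract the first 21 terms.
∑_{k=1}^{149} k² = 149×150×299/6 = 1113775
∑_{k=1}^{21} k² = 21×22×43/6 = 3311
∑_{k=22}^{149} k² = 1113775 - 3311 = 1110464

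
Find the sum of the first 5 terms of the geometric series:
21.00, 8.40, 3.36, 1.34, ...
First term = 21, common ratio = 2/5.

Sₙ = a(1 - rⁿ) / (1 - r)
S_5 = 21(1 - (2/5)^5) / (1 - (2/5))
S_5 = 21(1 - (32/3125)) / (3/5)
S_5 = 21651/625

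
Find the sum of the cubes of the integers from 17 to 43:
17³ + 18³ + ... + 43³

Use ∑_{k=1}^{n} k³ = [n(n+1)/2]², then subtract the first 16 terms.
∑_{k=1}^{43} k³ = [43×44/2]² = 946² = 894916
∑_{k=1}^{16} k³ = [16×17/2]² = 136² = 18496
∑_{k=17}^{43} k³ = 894916 - 18496 = 876420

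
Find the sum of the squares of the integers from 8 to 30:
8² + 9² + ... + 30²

Use ∑_{k=1}^{n} k² = n(n+1)(2n+1)/6, then subtract the first 7 terms.
∑_{k=1}^{30} k² = 30×31×61/6 = 9455
∑_{k=1}^{7} k² = 7×8×15/6 = 140
∑_{k=8}^{30} k² = 9455 - 140 = 9315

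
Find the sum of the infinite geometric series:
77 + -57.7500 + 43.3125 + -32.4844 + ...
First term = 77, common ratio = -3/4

For |r| < 1, S = a / (1 - r)
S = 77 / (1 - (-3/4))
S = 77 / (7/4)
S = 44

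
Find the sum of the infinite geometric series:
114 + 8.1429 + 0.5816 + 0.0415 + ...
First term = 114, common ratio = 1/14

For |r| < 1, S = a / (1 - r)
S = 114 / (1 - (1/14))
S = 114 / (13/14)
S = 1596/13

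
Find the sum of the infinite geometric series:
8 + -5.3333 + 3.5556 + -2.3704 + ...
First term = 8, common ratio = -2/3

For |r| < 1, S = a / (1 - r)
S = 8 / (1 - (-2/3))
S = 8 / (5/3)
S = 24/5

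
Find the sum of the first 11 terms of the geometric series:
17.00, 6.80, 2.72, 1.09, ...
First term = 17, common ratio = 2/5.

Sₙ = a(1 - rⁿ) / (1 - r)
S_11 = 17(1 - (2/5)^11) / (1 - (2/5))
S_11 = 17(1 - (2048/48828125)) / (3/5)
S_11 = 276681103/9765625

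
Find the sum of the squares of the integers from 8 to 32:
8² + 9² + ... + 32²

Use ∑_{k=1}^{n} k² = n(n+1)(2n+1)/6, then subtract the first 7 terms.
∑_{k=1}^{32} k² = 32×33×65/6 = 11440
∑_{k=1}^{7} k² = 7×8×15/6 = 140
∑_{k=8}^{32} k² = 11440 - 140 = 11300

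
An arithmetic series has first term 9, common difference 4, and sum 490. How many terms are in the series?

Using S = n/2 × [2a + (n-1)d]
490 = n/2 × [2(9) + (n-1)(4)]
490 = n/2 × [18 + 4n - 4]
980 = n × [14 + 4n]
4n² + (14)n - 980 = 0
Discriminant: Δ = (14)² - 4(4)(-980) = 196 + 15680 = 15876
√Δ = 126
n = [-(14) + √Δ] / (2·4) = (-14 + 126) / 8 = 112 / 8 = 14
(The negative root is discarded since n must be a positive integer.)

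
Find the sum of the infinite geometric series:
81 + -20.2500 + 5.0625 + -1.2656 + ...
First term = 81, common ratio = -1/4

For |r| < 1, S = a / (1 - r)
S = 81 / (1 - (-1/4))
S = 81 / (5/4)
S = 324/5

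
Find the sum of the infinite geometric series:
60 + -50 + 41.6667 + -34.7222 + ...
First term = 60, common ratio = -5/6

For |r| < 1, S = a / (1 - r)
S = 60 / (1 - (-5/6))
S = 60 / (11/6)
S = 360/11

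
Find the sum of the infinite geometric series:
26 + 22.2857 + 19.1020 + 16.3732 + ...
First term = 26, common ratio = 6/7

For |r| < 1, S = a / (1 - r)
S = 26 / (1 - (6/7))
S = 26 / (1/7)
S = 182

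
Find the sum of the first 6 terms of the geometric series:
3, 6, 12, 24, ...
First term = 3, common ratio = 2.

Sₙ = a(1 - rⁿ) / (1 - r)
S_6 = 3(1 - 2^6) / (1 - 2)
S_6 = 3(1 - 64) / (-1)
S_6 = 189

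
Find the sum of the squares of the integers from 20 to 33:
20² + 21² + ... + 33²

Use ∑_{k=1}^{n} k² = n(n+1)(2n+1)/6, then subtract the first 19 terms.
∑_{k=1}^{33} k² = 33×34×67/6 = 12529
∑_{k=1}^{19} k² = 19×20×39/6 = 2470
∑_{k=20}^{33} k² = 12529 - 2470 = 10059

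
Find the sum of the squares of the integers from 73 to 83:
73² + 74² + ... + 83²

Use ∑_{k=1}^{n} k² = n(n+1)(2n+1)/6, then subtract the first 72 terms.
∑_{k=1}^{83} k² = 83×84×167/6 = 194054
∑_{k=1}^{72} k² = 72×73×145/6 = 127020
∑_{k=73}^{83} k² = 194054 - 127020 = 67034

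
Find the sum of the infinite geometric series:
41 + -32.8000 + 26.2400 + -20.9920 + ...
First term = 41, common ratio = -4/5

For |r| < 1, S = a / (1 - r)
S = 41 / (1 - (-4/5))
S = 41 / (9/5)
S = 205/9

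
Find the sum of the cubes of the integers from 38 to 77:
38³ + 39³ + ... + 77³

Use ∑_{k=1}^{n} k³ = [n(n+1)/2]², then subtract the first 37 terms.
∑_{k=1}^{77} k³ = [77×78/2]² = 3003² = 9018009
∑_{k=1}^{37} k³ = [37×38/2]² = 703² = 494209
∑_{k=38}^{77} k³ = 9018009 - 494209 = 8523800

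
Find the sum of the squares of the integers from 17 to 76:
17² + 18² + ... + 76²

Use ∑_{k=1}^{n} k² = n(n+1)(2n+1)/6, then subtract the first 16 terms.
∑_{k=1}^{76} k² = 76×77×153/6 = 149226
∑_{k=1}^{16} k² = 16×17×33/6 = 1496
∑_{k=17}^{76} k² = 149226 - 1496 = 147730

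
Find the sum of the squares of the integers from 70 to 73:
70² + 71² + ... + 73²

Use ∑_{k=1}^{n} k² = n(n+1)(2n+1)/6, then subtract the first 69 terms.
∑_{k=1}^{73} k² = 73×74×147/6 = 132349
∑_{k=1}^{69} k² = 69×70×139/6 = 111895
∑_{k=70}^{73} k² = 132349 - 111895 = 20454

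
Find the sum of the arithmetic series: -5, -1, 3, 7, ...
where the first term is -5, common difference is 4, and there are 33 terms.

Sₙ = n/2 × (first + last)
Last term = a + (n-1)d = -5 + (33-1)×4 = 123
S_33 = 33/2 × (-5 + 123)
S_33 = 33/2 × 118 = 1947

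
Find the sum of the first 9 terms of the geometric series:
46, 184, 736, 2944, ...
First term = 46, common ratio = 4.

Sₙ = a(1 - rⁿ) / (1 - r)
S_9 = 46(1 - 4^9) / (1 - 4)
S_9 = 46(1 - 262144) / (-3)
S_9 = 4019526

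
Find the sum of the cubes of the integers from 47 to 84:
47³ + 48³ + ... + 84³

Use ∑_{k=1}^{n} k³ = [n(n+1)/2]², then subtract the first 46 terms.
∑_{k=1}^{84} k³ = [84×85/2]² = 3570² = 12744900
∑_{k=1}^{46} k³ = [46×47/2]² = 1081² = 1168561
∑_{k=47}^{84} k³ = 12744900 - 1168561 = 11576339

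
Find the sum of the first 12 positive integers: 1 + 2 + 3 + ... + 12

Formula: ∑k = n(n+1)/2
= 12×13/2
= 156/2
= 78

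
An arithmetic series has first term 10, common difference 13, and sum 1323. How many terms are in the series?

Using S = n/2 × [2a + (n-1)d]
1323 = n/2 × [2(10) + (n-1)(13)]
1323 = n/2 × [20 + 13n - 13]
2646 = n × [7 + 13n]
13n² + (7)n - 2646 = 0
Discriminant: Δ = (7)² - 4(13)(-2646) = 49 + 137592 = 137641
√Δ = 371
n = [-(7) + √Δ] / (2·13) = (-7 + 371) / 26 = 364 / 26 = 14
(The negative root is discarded since n must be a positive integer.)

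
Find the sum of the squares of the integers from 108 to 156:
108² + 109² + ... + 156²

Use ∑_{k=1}^{n} k² = n(n+1)(2n+1)/6, then subtract the first 107 terms.
∑_{k=1}^{156} k² = 156×157×313/6 = 1277666
∑_{k=1}^{107} k² = 107×108×215/6 = 414090
∑_{k=108}^{156} k² = 1277666 - 414090 = 863576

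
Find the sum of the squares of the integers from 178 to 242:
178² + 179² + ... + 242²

Use ∑_{k=1}^{n} k² = n(n+1)(2n+1)/6, then subtract the first 177 terms.
∑_{k=1}^{242} k² = 242×243×485/6 = 4753485
∑_{k=1}^{177} k² = 177×178×355/6 = 1864105
∑_{k=178}^{242} k² = 4753485 - 1864105 = 2889380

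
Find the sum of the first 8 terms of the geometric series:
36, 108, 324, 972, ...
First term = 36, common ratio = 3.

Sₙ = a(1 - rⁿ) / (1 - r)
S_8 = 36(1 - 3^8) / (1 - 3)
S_8 = 36(1 - 6561) / (-2)
S_8 = 118080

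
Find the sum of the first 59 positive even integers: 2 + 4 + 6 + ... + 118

Sum of first n even numbers = n(n+1)
= 59×60
= 3540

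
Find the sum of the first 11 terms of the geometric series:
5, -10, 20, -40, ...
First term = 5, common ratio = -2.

Sₙ = a(1 - rⁿ) / (1 - r)
S_11 = 5(1 - (-2)^11) / (1 - (-2))
S_11 = 5(1 - (-2048)) / (3)
S_11 = 3415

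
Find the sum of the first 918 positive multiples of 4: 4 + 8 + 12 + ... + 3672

Factor out 4: = 4(1 + 2 + ... + 918) = 4 × n(n+1)/2
= 4 × 918×919/2
= 4 × 421821
= 1687284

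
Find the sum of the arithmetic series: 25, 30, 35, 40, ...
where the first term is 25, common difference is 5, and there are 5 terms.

Sₙ = n/2 × (first + last)
Last term = a + (n-1)d = 25 + (5-1)×5 = 45
S_5 = 5/2 × (25 + 45)
S_5 = 5/2 × 70 = 175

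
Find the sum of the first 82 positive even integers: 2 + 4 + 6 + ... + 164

Sum of first n even numbers = n(n+1)
= 82×83
= 6806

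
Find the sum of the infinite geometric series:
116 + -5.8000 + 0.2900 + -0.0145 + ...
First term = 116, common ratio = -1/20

For |r| < 1, S = a / (1 - r)
S = 116 / (1 - (-1/20))
S = 116 / (21/20)
S = 2320/21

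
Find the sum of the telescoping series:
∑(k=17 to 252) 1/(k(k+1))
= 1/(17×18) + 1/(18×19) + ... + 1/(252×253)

Partial fractions: 1/(k(k+1)) = 1/k - 1/(k+1)
The series telescopes:
= (1/17 - 1/18) + (1/18 - 1/19) + ... + (1/252 - 1/253)
= 1/17 - 1/253
= 236/4301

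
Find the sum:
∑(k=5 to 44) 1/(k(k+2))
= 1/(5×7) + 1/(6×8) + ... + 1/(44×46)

Partial fractions: 1/(k(k+2)) = (1/2)[1/k - 1/(k+2)]
Telescoping leaves the first two and last two terms:
= (1/2)[1/5 + 1/6 - 1/45 - 1/46]
= 167/1035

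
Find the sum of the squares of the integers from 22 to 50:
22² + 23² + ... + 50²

Use ∑_{k=1}^{n} k² = n(n+1)(2n+1)/6, then subtract the first 21 terms.
∑_{k=1}^{50} k² = 50×51×101/6 = 42925
∑_{k=1}^{21} k² = 21×22×43/6 = 3311
∑_{k=22}^{50} k² = 42925 - 3311 = 39614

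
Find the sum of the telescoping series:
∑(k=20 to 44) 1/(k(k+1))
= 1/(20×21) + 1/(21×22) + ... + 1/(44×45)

Partial fractions: 1/(k(k+1)) = 1/k - 1/(k+1)
The series telescopes:
= (1/20 - 1/21) + (1/21 - 1/22) + ... + (1/44 - 1/45)
= 1/20 - 1/45
= 1/36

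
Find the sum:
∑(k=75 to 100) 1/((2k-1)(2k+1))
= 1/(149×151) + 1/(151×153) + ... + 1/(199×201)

Partial fractions: 1/((2k-1)(2k+1)) = (1/2)[1/(2k-1) - 1/(2k+1)]
The series telescopes:
= (1/2)[1/149 - 1/201]
= 26/29949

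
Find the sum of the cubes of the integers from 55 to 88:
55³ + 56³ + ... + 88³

Use ∑_{k=1}^{n} k³ = [n(n+1)/2]², then subtract the first 54 terms.
∑_{k=1}^{88} k³ = [88×89/2]² = 3916² = 15335056
∑_{k=1}^{54} k³ = [54×55/2]² = 1485² = 2205225
∑_{k=55}^{88} k³ = 15335056 - 2205225 = 13129831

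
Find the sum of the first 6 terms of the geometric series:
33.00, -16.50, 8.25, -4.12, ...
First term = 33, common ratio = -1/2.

Sₙ = a(1 - rⁿ) / (1 - r)
S_6 = 33(1 - (-1/2)^6) / (1 - (-1/2))
S_6 = 33(1 - (1/64)) / (3/2)
S_6 = 693/32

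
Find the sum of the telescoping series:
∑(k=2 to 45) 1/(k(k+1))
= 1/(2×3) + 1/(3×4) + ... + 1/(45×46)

Partial fractions: 1/(k(k+1)) = 1/k - 1/(k+1)
The series telescopes:
= (1/2 - 1/3) + (1/3 - 1/4) + ... + (1/45 - 1/46)
= 1/2 - 1/46
= 11/23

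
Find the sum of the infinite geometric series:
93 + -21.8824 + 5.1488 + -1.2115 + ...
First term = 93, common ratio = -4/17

For |r| < 1, S = a / (1 - r)
S = 93 / (1 - (-4/17))
S = 93 / (21/17)
S = 527/7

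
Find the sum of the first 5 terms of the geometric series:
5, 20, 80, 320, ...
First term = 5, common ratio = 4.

Sₙ = a(1 - rⁿ) / (1 - r)
S_5 = 5(1 - 4^5) / (1 - 4)
S_5 = 5(1 - 1024) / (-3)
S_5 = 1705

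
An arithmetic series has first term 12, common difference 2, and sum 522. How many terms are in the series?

Using S = n/2 × [2a + (n-1)d]
522 = n/2 × [2(12) + (n-1)(2)]
522 = n/2 × [24 + 2n - 2]
1044 = n × [22 + 2n]
2n² + (22)n - 1044 = 0
Discriminant: Δ = (22)² - 4(2)(-1044) = 484 + 8352 = 8836
√Δ = 94
n = [-(22) + √Δ] / (2·2) = (-22 + 94) / 4 = 72 / 4 = 18
(The negative root is discarded since n must be a positive integer.)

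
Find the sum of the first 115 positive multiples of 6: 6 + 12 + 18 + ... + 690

Factor out 6: = 6(1 + 2 + ... + 115) = 6 × n(n+1)/2
= 6 × 115×116/2
= 6 × 6670
= 40020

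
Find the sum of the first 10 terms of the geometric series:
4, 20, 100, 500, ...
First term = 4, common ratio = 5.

Sₙ = a(1 - rⁿ) / (1 - r)
S_10 = 4(1 - 5^10) / (1 - 5)
S_10 = 4(1 - 9765625) / (-4)
S_10 = 9765624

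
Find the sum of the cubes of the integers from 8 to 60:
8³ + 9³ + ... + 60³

Use ∑_{k=1}^{n} k³ = [n(n+1)/2]², then subtract the first 7 terms.
∑_{k=1}^{60} k³ = [60×61/2]² = 1830² = 3348900
∑_{k=1}^{7} k³ = [7×8/2]² = 28² = 784
∑_{k=8}^{60} k³ = 3348900 - 784 = 3348116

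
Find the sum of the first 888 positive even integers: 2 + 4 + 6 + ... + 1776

Sum of first n even numbers = n(n+1)
= 888×889
= 789432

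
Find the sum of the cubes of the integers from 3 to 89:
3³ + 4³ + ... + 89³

Use ∑_{k=1}^{n} k³ = [n(n+1)/2]², then subtract the first 2 terms.
∑_{k=1}^{89} k³ = [89×90/2]² = 4005² = 16040025
∑_{k=1}^{2} k³ = [2×3/2]² = 3² = 9
∑_{k=3}^{89} k³ = 16040025 - 9 = 16040016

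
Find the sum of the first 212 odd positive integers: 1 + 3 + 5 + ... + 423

Sum of first n odd numbers = n²
= 212²
= 44944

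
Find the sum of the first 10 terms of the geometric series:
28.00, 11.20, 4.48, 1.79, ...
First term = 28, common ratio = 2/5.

Sₙ = a(1 - rⁿ) / (1 - r)
S_10 = 28(1 - (2/5)^10) / (1 - (2/5))
S_10 = 28(1 - (1024/9765625)) / (3/5)
S_10 = 91136276/1953125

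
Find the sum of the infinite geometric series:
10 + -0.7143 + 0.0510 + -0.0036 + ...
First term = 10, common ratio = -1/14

For |r| < 1, S = a / (1 - r)
S = 10 / (1 - (-1/14))
S = 10 / (15/14)
S = 28/3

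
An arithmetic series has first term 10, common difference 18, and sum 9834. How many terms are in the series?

Using S = n/2 × [2a + (n-1)d]
9834 = n/2 × [2(10) + (n-1)(18)]
9834 = n/2 × [20 + 18n - 18]
19668 = n × [2 + 18n]
18n² + (2)n - 19668 = 0
Discriminant: Δ = (2)² - 4(18)(-19668) = 4 + 1416096 = 1416100
√Δ = 1190
n = [-(2) + √Δ] / (2·18) = (-2 + 1190) / 36 = 1188 / 36 = 33
(The negative root is discarded since n must be a positive integer.)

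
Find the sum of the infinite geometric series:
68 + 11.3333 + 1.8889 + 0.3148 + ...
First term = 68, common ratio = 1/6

For |r| < 1, S = a / (1 - r)
S = 68 / (1 - (1/6))
S = 68 / (5/6)
S = 408/5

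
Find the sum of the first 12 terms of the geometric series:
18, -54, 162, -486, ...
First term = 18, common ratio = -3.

Sₙ = a(1 - rⁿ) / (1 - r)
S_12 = 18(1 - (-3)^12) / (1 - (-3))
S_12 = 18(1 - 531441) / (4)
S_12 = -2391480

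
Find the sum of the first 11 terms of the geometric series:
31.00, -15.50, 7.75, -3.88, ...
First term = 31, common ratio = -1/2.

Sₙ = a(1 - rⁿ) / (1 - r)
S_11 = 31(1 - (-1/2)^11) / (1 - (-1/2))
S_11 = 31(1 - (-1/2048)) / (3/2)
S_11 = 21173/1024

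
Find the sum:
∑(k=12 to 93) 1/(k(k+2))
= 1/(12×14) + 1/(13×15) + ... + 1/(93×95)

Partial fractions: 1/(k(k+2)) = (1/2)[1/k - 1/(k+2)]
Telescoping leaves the first two and last two terms:
= (1/2)[1/12 + 1/13 - 1/94 - 1/95]
= 96883/1393080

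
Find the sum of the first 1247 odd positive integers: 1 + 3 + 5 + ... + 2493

Sum of first n odd numbers = n²
= 1247²
= 1555009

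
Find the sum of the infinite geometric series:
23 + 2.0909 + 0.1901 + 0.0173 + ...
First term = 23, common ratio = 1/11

For |r| < 1, S = a / (1 - r)
S = 23 / (1 - (1/11))
S = 23 / (10/11)
S = 253/10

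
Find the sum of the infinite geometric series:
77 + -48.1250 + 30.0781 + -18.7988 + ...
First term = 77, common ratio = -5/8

For |r| < 1, S = a / (1 - r)
S = 77 / (1 - (-5/8))
S = 77 / (13/8)
S = 616/13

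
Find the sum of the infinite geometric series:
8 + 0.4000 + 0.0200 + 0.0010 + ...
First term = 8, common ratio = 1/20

For |r| < 1, S = a / (1 - r)
S = 8 / (1 - (1/20))
S = 8 / (19/20)
S = 160/19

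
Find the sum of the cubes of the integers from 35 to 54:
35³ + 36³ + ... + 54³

Use ∑_{k=1}^{n} k³ = [n(n+1)/2]², then subtract the first 34 terms.
∑_{k=1}^{54} k³ = [54×55/2]² = 1485² = 2205225
∑_{k=1}^{34} k³ = [34×35/2]² = 595² = 354025
∑_{k=35}^{54} k³ = 2205225 - 354025 = 1851200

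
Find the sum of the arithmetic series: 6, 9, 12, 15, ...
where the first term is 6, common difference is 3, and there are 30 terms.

Sₙ = n/2 × (first + last)
Last term = a + (n-1)d = 6 + (30-1)×3 = 93
S_30 = 30/2 × (6 + 93)
S_30 = 30/2 × 99 = 1485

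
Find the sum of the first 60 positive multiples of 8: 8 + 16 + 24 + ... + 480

Factor out 8: = 8(1 + 2 + ... + 60) = 8 × n(n+1)/2
= 8 × 60×61/2
= 8 × 1830
= 14640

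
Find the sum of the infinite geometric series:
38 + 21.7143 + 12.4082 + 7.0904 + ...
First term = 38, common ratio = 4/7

For |r| < 1, S = a / (1 - r)
S = 38 / (1 - (4/7))
S = 38 / (3/7)
S = 266/3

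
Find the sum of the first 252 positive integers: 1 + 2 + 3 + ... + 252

Formula: ∑k = n(n+1)/2
= 252×253/2
= 63756/2
= 31878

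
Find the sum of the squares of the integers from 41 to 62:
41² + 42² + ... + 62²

Use ∑_{k=1}^{n} k² = n(n+1)(2n+1)/6, then subtract the first 40 terms.
∑_{k=1}^{62} k² = 62×63×125/6 = 81375
∑_{k=1}^{40} k² = 40×41×81/6 = 22140
∑_{k=41}^{62} k² = 81375 - 22140 = 59235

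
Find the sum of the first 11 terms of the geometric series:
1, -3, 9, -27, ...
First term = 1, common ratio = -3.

Sₙ = a(1 - rⁿ) / (1 - r)
S_11 = 1(1 - (-3)^11) / (1 - (-3))
S_11 = 1(1 - (-177147)) / (4)
S_11 = 44287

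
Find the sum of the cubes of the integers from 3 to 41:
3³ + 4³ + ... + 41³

Use ∑_{k=1}^{n} k³ = [n(n+1)/2]², then subtract the first 2 terms.
∑_{k=1}^{41} k³ = [41×42/2]² = 861² = 741321
∑_{k=1}^{2} k³ = [2×3/2]² = 3² = 9
∑_{k=3}^{41} k³ = 741321 - 9 = 741312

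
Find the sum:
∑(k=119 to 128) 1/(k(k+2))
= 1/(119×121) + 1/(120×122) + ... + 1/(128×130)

Partial fractions: 1/(k(k+2)) = (1/2)[1/k - 1/(k+2)]
Telescoping leaves the first two and last two terms:
= (1/2)[1/119 + 1/120 - 1/129 - 1/130]
= 3439/5321680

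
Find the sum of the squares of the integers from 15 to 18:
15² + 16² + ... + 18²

Use ∑_{k=1}^{n} k² = n(n+1)(2n+1)/6, then subtract the first 14 terms.
∑_{k=1}^{18} k² = 18×19×37/6 = 2109
∑_{k=1}^{14} k² = 14×15×29/6 = 1015
∑_{k=15}^{18} k² = 2109 - 1015 = 1094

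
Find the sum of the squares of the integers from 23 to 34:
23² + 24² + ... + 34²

Use ∑_{k=1}^{n} k² = n(n+1)(2n+1)/6, then subtract the first 22 terms.
∑_{k=1}^{34} k² = 34×35×69/6 = 13685
∑_{k=1}^{22} k² = 22×23×45/6 = 3795
∑_{k=23}^{34} k² = 13685 - 3795 = 9890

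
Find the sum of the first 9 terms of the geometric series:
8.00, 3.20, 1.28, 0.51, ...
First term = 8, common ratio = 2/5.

Sₙ = a(1 - rⁿ) / (1 - r)
S_9 = 8(1 - (2/5)^9) / (1 - (2/5))
S_9 = 8(1 - (512/1953125)) / (3/5)
S_9 = 5206968/390625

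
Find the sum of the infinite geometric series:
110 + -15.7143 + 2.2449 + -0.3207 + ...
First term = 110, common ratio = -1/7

For |r| < 1, S = a / (1 - r)
S = 110 / (1 - (-1/7))
S = 110 / (8/7)
S = 385/4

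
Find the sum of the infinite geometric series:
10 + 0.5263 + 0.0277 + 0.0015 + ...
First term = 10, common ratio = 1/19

For |r| < 1, S = a / (1 - r)
S = 10 / (1 - (1/19))
S = 10 / (18/19)
S = 95/9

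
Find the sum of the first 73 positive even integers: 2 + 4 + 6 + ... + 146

Sum of first n even numbers = n(n+1)
= 73×74
= 5402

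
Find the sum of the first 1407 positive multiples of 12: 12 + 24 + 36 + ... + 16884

Factor out 12: = 12(1 + 2 + ... + 1407) = 12 × n(n+1)/2
= 12 × 1407×1408/2
= 12 × 990528
= 11886336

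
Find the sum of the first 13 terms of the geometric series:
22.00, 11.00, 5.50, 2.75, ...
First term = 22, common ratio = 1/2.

Sₙ = a(1 - rⁿ) / (1 - r)
S_13 = 22(1 - (1/2)^13) / (1 - (1/2))
S_13 = 22(1 - (1/8192)) / (1/2)
S_13 = 90101/2048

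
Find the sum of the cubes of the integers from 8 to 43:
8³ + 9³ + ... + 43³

Use ∑_{k=1}^{n} k³ = [n(n+1)/2]², then subtract the first 7 terms.
∑_{k=1}^{43} k³ = [43×44/2]² = 946² = 894916
∑_{k=1}^{7} k³ = [7×8/2]² = 28² = 784
∑_{k=8}^{43} k³ = 894916 - 784 = 894132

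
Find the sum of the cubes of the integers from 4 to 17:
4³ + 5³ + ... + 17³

Use ∑_{k=1}^{n} k³ = [n(n+1)/2]², then subtract the first 3 terms.
∑_{k=1}^{17} k³ = [17×18/2]² = 153² = 23409
∑_{k=1}^{3} k³ = [3×4/2]² = 6² = 36
∑_{k=4}^{17} k³ = 23409 - 36 = 23373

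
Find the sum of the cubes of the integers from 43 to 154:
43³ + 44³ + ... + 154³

Use ∑_{k=1}^{n} k³ = [n(n+1)/2]², then subtract the first 42 terms.
∑_{k=1}^{154} k³ = [154×155/2]² = 11935² = 142444225
∑_{k=1}^{42} k³ = [42×43/2]² = 903² = 815409
∑_{k=43}^{154} k³ = 142444225 - 815409 = 141628816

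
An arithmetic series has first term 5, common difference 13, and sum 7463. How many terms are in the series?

Using S = n/2 × [2a + (n-1)d]
7463 = n/2 × [2(5) + (n-1)(13)]
7463 = n/2 × [10 + 13n - 13]
14926 = n × [-3 + 13n]
13n² + (-3)n - 14926 = 0
Discriminant: Δ = (-3)² - 4(13)(-14926) = 9 + 776152 = 776161
√Δ = 881
n = [-(-3) + √Δ] / (2·13) = (3 + 881) / 26 = 884 / 26 = 34
(The negative root is discarded since n must be a positive integer.)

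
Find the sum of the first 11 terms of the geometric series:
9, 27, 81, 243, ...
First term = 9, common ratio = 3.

Sₙ = a(1 - rⁿ) / (1 - r)
S_11 = 9(1 - 3^11) / (1 - 3)
S_11 = 9(1 - 177147) / (-2)
S_11 = 797157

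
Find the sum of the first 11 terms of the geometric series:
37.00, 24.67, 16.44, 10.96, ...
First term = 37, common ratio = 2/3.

Sₙ = a(1 - rⁿ) / (1 - r)
S_11 = 37(1 - (2/3)^11) / (1 - (2/3))
S_11 = 37(1 - (2048/177147)) / (1/3)
S_11 = 6478663/59049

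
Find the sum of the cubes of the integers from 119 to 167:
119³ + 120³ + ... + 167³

Use ∑_{k=1}^{n} k³ = [n(n+1)/2]², then subtract the first 118 terms.
∑_{k=1}^{167} k³ = [167×168/2]² = 14028² = 196784784
∑_{k=1}^{118} k³ = [118×119/2]² = 7021² = 49294441
∑_{k=119}^{167} k³ = 196784784 - 49294441 = 147490343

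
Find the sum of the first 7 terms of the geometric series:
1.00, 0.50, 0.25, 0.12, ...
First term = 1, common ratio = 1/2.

Sₙ = a(1 - rⁿ) / (1 - r)
S_7 = 1(1 - (1/2)^7) / (1 - (1/2))
S_7 = 1(1 - (1/128)) / (1/2)
S_7 = 127/64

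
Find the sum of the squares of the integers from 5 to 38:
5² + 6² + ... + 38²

Use ∑_{k=1}^{n} k² = n(n+1)(2n+1)/6, then subtract the first 4 terms.
∑_{k=1}^{38} k² = 38×39×77/6 = 19019
∑_{k=1}^{4} k² = 4×5×9/6 = 30
∑_{k=5}^{38} k² = 19019 - 30 = 18989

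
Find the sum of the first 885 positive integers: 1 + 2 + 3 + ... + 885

Formula: ∑k = n(n+1)/2
= 885×886/2
= 784110/2
= 392055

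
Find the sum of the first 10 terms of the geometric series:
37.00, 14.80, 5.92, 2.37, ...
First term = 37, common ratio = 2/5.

Sₙ = a(1 - rⁿ) / (1 - r)
S_10 = 37(1 - (2/5)^10) / (1 - (2/5))
S_10 = 37(1 - (1024/9765625)) / (3/5)
S_10 = 120430079/1953125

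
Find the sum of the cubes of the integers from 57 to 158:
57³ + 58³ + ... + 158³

Use ∑_{k=1}^{n} k³ = [n(n+1)/2]², then subtract the first 56 terms.
∑_{k=1}^{158} k³ = [158×159/2]² = 12561² = 157778721
∑_{k=1}^{56} k³ = [56×57/2]² = 1596² = 2547216
∑_{k=57}^{158} k³ = 157778721 - 2547216 = 155231505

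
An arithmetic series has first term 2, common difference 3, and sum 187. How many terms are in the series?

Using S = n/2 × [2a + (n-1)d]
187 = n/2 × [2(2) + (n-1)(3)]
187 = n/2 × [4 + 3n - 3]
374 = n × [1 + 3n]
3n² + (1)n - 374 = 0
Discriminant: Δ = (1)² - 4(3)(-374) = 1 + 4488 = 4489
√Δ = 67
n = [-(1) + √Δ] / (2·3) = (-1 + 67) / 6 = 66 / 6 = 11
(The negative root is discarded since n must be a positive integer.)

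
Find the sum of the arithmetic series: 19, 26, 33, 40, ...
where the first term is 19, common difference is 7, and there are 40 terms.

Sₙ = n/2 × (first + last)
Last term = a + (n-1)d = 19 + (40-1)×7 = 292
S_40 = 40/2 × (19 + 292)
S_40 = 40/2 × 311 = 6220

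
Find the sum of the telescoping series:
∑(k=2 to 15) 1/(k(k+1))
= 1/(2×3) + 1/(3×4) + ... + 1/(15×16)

Partial fractions: 1/(k(k+1)) = 1/k - 1/(k+1)
The series telescopes:
= (1/2 - 1/3) + (1/3 - 1/4) + ... + (1/15 - 1/16)
= 1/2 - 1/16
= 7/16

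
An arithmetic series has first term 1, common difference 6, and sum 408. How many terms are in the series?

Using S = n/2 × [2a + (n-1)d]
408 = n/2 × [2(1) + (n-1)(6)]
408 = n/2 × [2 + 6n - 6]
816 = n × [-4 + 6n]
6n² + (-4)n - 816 = 0
Discriminant: Δ = (-4)² - 4(6)(-816) = 16 + 19584 = 19600
√Δ = 140
n = [-(-4) + √Δ] / (2·6) = (4 + 140) / 12 = 144 / 12 = 12
(The negative root is discarded since n must be a positive integer.)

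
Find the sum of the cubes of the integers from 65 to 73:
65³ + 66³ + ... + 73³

Use ∑_{k=1}^{n} k³ = [n(n+1)/2]², then subtract the first 64 terms.
∑_{k=1}^{73} k³ = [73×74/2]² = 2701² = 7295401
∑_{k=1}^{64} k³ = [64×65/2]² = 2080² = 4326400
∑_{k=65}^{73} k³ = 7295401 - 4326400 = 2969001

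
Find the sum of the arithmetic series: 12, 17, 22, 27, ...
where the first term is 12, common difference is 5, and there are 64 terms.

Sₙ = n/2 × (first + last)
Last term = a + (n-1)d = 12 + (64-1)×5 = 327
S_64 = 64/2 × (12 + 327)
S_64 = 64/2 × 339 = 10848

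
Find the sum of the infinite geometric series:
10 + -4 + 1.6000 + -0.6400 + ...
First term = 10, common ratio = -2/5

For |r| < 1, S = a / (1 - r)
S = 10 / (1 - (-2/5))
S = 10 / (7/5)
S = 50/7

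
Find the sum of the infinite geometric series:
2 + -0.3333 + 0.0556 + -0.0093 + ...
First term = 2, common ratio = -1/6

For |r| < 1, S = a / (1 - r)
S = 2 / (1 - (-1/6))
S = 2 / (7/6)
S = 12/7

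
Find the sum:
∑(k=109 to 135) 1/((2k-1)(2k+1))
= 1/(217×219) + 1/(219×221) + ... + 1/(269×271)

Partial fractions: 1/((2k-1)(2k+1)) = (1/2)[1/(2k-1) - 1/(2k+1)]
The series telescopes:
= (1/2)[1/217 - 1/271]
= 27/58807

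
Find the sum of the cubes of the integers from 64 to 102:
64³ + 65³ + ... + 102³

Use ∑_{k=1}^{n} k³ = [n(n+1)/2]², then subtract the first 63 terms.
∑_{k=1}^{102} k³ = [102×103/2]² = 5253² = 27594009
∑_{k=1}^{63} k³ = [63×64/2]² = 2016² = 4064256
∑_{k=64}^{102} k³ = 27594009 - 4064256 = 23529753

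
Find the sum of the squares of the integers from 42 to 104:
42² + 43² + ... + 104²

Use ∑_{k=1}^{n} k² = n(n+1)(2n+1)/6, then subtract the first 41 terms.
∑_{k=1}^{104} k² = 104×105×209/6 = 380380
∑_{k=1}^{41} k² = 41×42×83/6 = 23821
∑_{k=42}^{104} k² = 380380 - 23821 = 356559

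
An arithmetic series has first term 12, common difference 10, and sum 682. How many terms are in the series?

Using S = n/2 × [2a + (n-1)d]
682 = n/2 × [2(12) + (n-1)(10)]
682 = n/2 × [24 + 10n - 10]
1364 = n × [14 + 10n]
10n² + (14)n - 1364 = 0
Discriminant: Δ = (14)² - 4(10)(-1364) = 196 + 54560 = 54756
√Δ = 234
n = [-(14) + √Δ] / (2·10) = (-14 + 234) / 20 = 220 / 20 = 11
(The negative root is discarded since n must be a positive integer.)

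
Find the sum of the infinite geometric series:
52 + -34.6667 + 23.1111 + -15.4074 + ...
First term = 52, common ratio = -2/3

For |r| < 1, S = a / (1 - r)
S = 52 / (1 - (-2/3))
S = 52 / (5/3)
S = 156/5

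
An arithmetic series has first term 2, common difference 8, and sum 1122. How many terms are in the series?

Using S = n/2 × [2a + (n-1)d]
1122 = n/2 × [2(2) + (n-1)(8)]
1122 = n/2 × [4 + 8n - 8]
2244 = n × [-4 + 8n]
8n² + (-4)n - 2244 = 0
Discriminant: Δ = (-4)² - 4(8)(-2244) = 16 + 71808 = 71824
√Δ = 268
n = [-(-4) + √Δ] / (2·8) = (4 + 268) / 16 = 272 / 16 = 17
(The negative root is discarded since n must be a positive integer.)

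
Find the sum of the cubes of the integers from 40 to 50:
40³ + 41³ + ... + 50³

Use ∑_{k=1}^{n} k³ = [n(n+1)/2]², then subtract the first 39 terms.
∑_{k=1}^{50} k³ = [50×51/2]² = 1275² = 1625625
∑_{k=1}^{39} k³ = [39×40/2]² = 780² = 608400
∑_{k=40}^{50} k³ = 1625625 - 608400 = 1017225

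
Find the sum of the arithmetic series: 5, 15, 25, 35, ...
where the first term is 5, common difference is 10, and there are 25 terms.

Sₙ = n/2 × (first + last)
Last term = a + (n-1)d = 5 + (25-1)×10 = 245
S_25 = 25/2 × (5 + 245)
S_25 = 25/2 × 250 = 3125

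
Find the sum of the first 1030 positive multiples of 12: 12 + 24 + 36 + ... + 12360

Factor out 12: = 12(1 + 2 + ... + 1030) = 12 × n(n+1)/2
= 12 × 1030×1031/2
= 12 × 530965
= 6371580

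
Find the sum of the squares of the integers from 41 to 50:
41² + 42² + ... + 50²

Use ∑_{k=1}^{n} k² = n(n+1)(2n+1)/6, then subtract the first 40 terms.
∑_{k=1}^{50} k² = 50×51×101/6 = 42925
∑_{k=1}^{40} k² = 40×41×81/6 = 22140
∑_{k=41}^{50} k² = 42925 - 22140 = 20785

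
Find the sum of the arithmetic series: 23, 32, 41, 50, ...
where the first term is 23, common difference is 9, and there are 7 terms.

Sₙ = n/2 × (first + last)
Last term = a + (n-1)d = 23 + (7-1)×9 = 77
S_7 = 7/2 × (23 + 77)
S_7 = 7/2 × 100 = 350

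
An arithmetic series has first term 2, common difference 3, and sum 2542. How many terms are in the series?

Using S = n/2 × [2a + (n-1)d]
2542 = n/2 × [2(2) + (n-1)(3)]
2542 = n/2 × [4 + 3n - 3]
5084 = n × [1 + 3n]
3n² + (1)n - 5084 = 0
Discriminant: Δ = (1)² - 4(3)(-5084) = 1 + 61008 = 61009
√Δ = 247
n = [-(1) + √Δ] / (2·3) = (-1 + 247) / 6 = 246 / 6 = 41
(The negative root is discarded since n must be a positive integer.)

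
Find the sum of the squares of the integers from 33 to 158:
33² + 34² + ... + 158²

Use ∑_{k=1}^{n} k² = n(n+1)(2n+1)/6, then subtract the first 32 terms.
∑_{k=1}^{158} k² = 158×159×317/6 = 1327279
∑_{k=1}^{32} k² = 32×33×65/6 = 11440
∑_{k=33}^{158} k² = 1327279 - 11440 = 1315839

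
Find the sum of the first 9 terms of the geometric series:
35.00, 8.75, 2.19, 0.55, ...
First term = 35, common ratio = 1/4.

Sₙ = a(1 - rⁿ) / (1 - r)
S_9 = 35(1 - (1/4)^9) / (1 - (1/4))
S_9 = 35(1 - (1/262144)) / (3/4)
S_9 = 3058335/65536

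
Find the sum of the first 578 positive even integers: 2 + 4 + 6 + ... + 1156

Sum of first n even numbers = n(n+1)
= 578×579
= 334662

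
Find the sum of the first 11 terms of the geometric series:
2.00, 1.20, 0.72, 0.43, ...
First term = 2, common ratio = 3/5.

Sₙ = a(1 - rⁿ) / (1 - r)
S_11 = 2(1 - (3/5)^11) / (1 - (3/5))
S_11 = 2(1 - (177147/48828125)) / (2/5)
S_11 = 48650978/9765625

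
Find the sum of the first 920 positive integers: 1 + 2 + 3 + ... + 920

Formula: ∑k = n(n+1)/2
= 920×921/2
= 847320/2
= 423660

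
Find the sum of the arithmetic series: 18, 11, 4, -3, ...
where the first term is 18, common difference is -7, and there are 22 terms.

Sₙ = n/2 × (first + last)
Last term = a + (n-1)d = 18 + (22-1)×(-7) = -129
S_22 = 22/2 × (18 + (-129))
S_22 = 22/2 × (-111) = -1221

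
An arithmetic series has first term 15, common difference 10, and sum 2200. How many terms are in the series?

Using S = n/2 × [2a + (n-1)d]
2200 = n/2 × [2(15) + (n-1)(10)]
2200 = n/2 × [30 + 10n - 10]
4400 = n × [20 + 10n]
10n² + (20)n - 4400 = 0
Discriminant: Δ = (20)² - 4(10)(-4400) = 400 + 176000 = 176400
√Δ = 420
n = [-(20) + √Δ] / (2·10) = (-20 + 420) / 20 = 400 / 20 = 20
(The negative root is discarded since n must be a positive integer.)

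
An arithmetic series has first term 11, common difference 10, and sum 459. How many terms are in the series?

Using S = n/2 × [2a + (n-1)d]
459 = n/2 × [2(11) + (n-1)(10)]
459 = n/2 × [22 + 10n - 10]
918 = n × [12 + 10n]
10n² + (12)n - 918 = 0
Discriminant: Δ = (12)² - 4(10)(-918) = 144 + 36720 = 36864
√Δ = 192
n = [-(12) + √Δ] / (2·10) = (-12 + 192) / 20 = 180 / 20 = 9
(The negative root is discarded since n must be a positive integer.)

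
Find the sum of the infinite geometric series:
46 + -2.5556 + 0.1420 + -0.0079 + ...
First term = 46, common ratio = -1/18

For |r| < 1, S = a / (1 - r)
S = 46 / (1 - (-1/18))
S = 46 / (19/18)
S = 828/19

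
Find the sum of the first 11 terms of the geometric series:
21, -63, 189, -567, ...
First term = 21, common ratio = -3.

Sₙ = a(1 - rⁿ) / (1 - r)
S_11 = 21(1 - (-3)^11) / (1 - (-3))
S_11 = 21(1 - (-177147)) / (4)
S_11 = 930027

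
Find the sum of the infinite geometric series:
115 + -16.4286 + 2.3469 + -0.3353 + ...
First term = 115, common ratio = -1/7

For |r| < 1, S = a / (1 - r)
S = 115 / (1 - (-1/7))
S = 115 / (8/7)
S = 805/8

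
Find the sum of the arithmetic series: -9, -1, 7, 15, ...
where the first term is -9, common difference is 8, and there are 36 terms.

Sₙ = n/2 × (first + last)
Last term = a + (n-1)d = -9 + (36-1)×8 = 271
S_36 = 36/2 × (-9 + 271)
S_36 = 36/2 × 262 = 4716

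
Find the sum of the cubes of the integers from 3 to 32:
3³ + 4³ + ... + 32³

Use ∑_{k=1}^{n} k³ = [n(n+1)/2]², then subtract the first 2 terms.
∑_{k=1}^{32} k³ = [32×33/2]² = 528² = 278784
∑_{k=1}^{2} k³ = [2×3/2]² = 3² = 9
∑_{k=3}^{32} k³ = 278784 - 9 = 278775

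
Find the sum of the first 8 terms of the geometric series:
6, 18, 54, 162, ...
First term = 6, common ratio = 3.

Sₙ = a(1 - rⁿ) / (1 - r)
S_8 = 6(1 - 3^8) / (1 - 3)
S_8 = 6(1 - 6561) / (-2)
S_8 = 19680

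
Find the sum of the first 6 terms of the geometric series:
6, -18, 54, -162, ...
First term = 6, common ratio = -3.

Sₙ = a(1 - rⁿ) / (1 - r)
S_6 = 6(1 - (-3)^6) / (1 - (-3))
S_6 = 6(1 - 729) / (4)
S_6 = -1092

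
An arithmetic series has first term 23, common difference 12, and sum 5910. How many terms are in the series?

Using S = n/2 × [2a + (n-1)d]
5910 = n/2 × [2(23) + (n-1)(12)]
5910 = n/2 × [46 + 12n - 12]
11820 = n × [34 + 12n]
12n² + (34)n - 11820 = 0
Discriminant: Δ = (34)² - 4(12)(-11820) = 1156 + 567360 = 568516
√Δ = 754
n = [-(34) + √Δ] / (2·12) = (-34 + 754) / 24 = 720 / 24 = 30
(The negative root is discarded since n must be a positive integer.)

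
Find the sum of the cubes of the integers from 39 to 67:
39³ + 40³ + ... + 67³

Use ∑_{k=1}^{n} k³ = [n(n+1)/2]², then subtract the first 38 terms.
∑_{k=1}^{67} k³ = [67×68/2]² = 2278² = 5189284
∑_{k=1}^{38} k³ = [38×39/2]² = 741² = 549081
∑_{k=39}^{67} k³ = 5189284 - 549081 = 4640203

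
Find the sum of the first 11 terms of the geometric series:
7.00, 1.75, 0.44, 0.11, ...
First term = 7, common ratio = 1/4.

Sₙ = a(1 - rⁿ) / (1 - r)
S_11 = 7(1 - (1/4)^11) / (1 - (1/4))
S_11 = 7(1 - (1/4194304)) / (3/4)
S_11 = 9786707/1048576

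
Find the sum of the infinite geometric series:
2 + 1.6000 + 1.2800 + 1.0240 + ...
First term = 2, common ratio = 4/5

For |r| < 1, S = a / (1 - r)
S = 2 / (1 - (4/5))
S = 2 / (1/5)
S = 10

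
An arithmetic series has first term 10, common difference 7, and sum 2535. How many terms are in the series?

Using S = n/2 × [2a + (n-1)d]
2535 = n/2 × [2(10) + (n-1)(7)]
2535 = n/2 × [20 + 7n - 7]
5070 = n × [13 + 7n]
7n² + (13)n - 5070 = 0
Discriminant: Δ = (13)² - 4(7)(-5070) = 169 + 141960 = 142129
√Δ = 377
n = [-(13) + √Δ] / (2·7) = (-13 + 377) / 14 = 364 / 14 = 26
(The negative root is discarded since n must be a positive integer.)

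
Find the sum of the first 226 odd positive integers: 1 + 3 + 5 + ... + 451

Sum of first n odd numbers = n²
= 226²
= 51076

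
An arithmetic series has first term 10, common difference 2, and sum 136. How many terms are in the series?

Using S = n/2 × [2a + (n-1)d]
136 = n/2 × [2(10) + (n-1)(2)]
136 = n/2 × [20 + 2n - 2]
272 = n × [18 + 2n]
2n² + (18)n - 272 = 0
Discriminant: Δ = (18)² - 4(2)(-272) = 324 + 2176 = 2500
√Δ = 50
n = [-(18) + √Δ] / (2·2) = (-18 + 50) / 4 = 32 / 4 = 8
(The negative root is discarded since n must be a positive integer.)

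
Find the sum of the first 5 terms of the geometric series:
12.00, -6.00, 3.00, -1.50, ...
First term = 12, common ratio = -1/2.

Sₙ = a(1 - rⁿ) / (1 - r)
S_5 = 12(1 - (-1/2)^5) / (1 - (-1/2))
S_5 = 12(1 - (-1/32)) / (3/2)
S_5 = 33/4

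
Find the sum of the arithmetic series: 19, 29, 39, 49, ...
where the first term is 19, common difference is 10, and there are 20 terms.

Sₙ = n/2 × (first + last)
Last term = a + (n-1)d = 19 + (20-1)×10 = 209
S_20 = 20/2 × (19 + 209)
S_20 = 20/2 × 228 = 2280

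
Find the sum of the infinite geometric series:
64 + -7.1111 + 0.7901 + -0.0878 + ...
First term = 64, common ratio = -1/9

For |r| < 1, S = a / (1 - r)
S = 64 / (1 - (-1/9))
S = 64 / (10/9)
S = 288/5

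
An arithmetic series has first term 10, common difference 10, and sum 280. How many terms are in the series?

Using S = n/2 × [2a + (n-1)d]
280 = n/2 × [2(10) + (n-1)(10)]
280 = n/2 × [20 + 10n - 10]
560 = n × [10 + 10n]
10n² + (10)n - 560 = 0
Discriminant: Δ = (10)² - 4(10)(-560) = 100 + 22400 = 22500
√Δ = 150
n = [-(10) + √Δ] / (2·10) = (-10 + 150) / 20 = 140 / 20 = 7
(The negative root is discarded since n must be a positive integer.)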